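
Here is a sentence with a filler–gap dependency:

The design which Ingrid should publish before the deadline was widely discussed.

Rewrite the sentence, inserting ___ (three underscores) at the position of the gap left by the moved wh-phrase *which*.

'which' is the direct object of 'publish'. The gap is right after 'publish'.

The design which Ingrid should publish ___ before the deadline was widely discussed.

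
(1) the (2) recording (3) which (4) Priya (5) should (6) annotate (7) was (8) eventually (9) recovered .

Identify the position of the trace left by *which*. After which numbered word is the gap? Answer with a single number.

6

'which' functions as the direct object of 'annotate'. It moves to the left edge, and the trace sits right after 'annotate':
The recording which Priya should annotate ___ was eventually recovered.
'annotate' is word 6.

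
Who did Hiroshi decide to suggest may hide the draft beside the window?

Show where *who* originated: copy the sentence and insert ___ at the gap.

Before movement: Hiroshi did decide to suggest who may hide the draft beside the window.
'who' functions as the subject of the clause embedded under 'suggest'. The gap is right after 'suggest'.

Who did Hiroshi decide to suggest ___ may hide the draft beside the window?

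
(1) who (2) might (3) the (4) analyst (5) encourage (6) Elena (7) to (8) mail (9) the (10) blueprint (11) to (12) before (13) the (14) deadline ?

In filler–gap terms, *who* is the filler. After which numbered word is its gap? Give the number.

In situ: The analyst might encourage Elena to mail the blueprint to who before the deadline.
The filler 'who' is interpreted as the object of the preposition 'to' (recipient of 'mail'). It moves to the left edge, and the trace sits right after 'to':
Who might the analyst encourage Elena to mail the blueprint to ___ before the deadline?
'to' is word 11.

11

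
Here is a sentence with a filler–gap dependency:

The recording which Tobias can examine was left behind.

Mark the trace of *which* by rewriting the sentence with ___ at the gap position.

'which' is the direct object of 'examine'. The gap is right after 'examine'.

The recording which Tobias can examine ___ was left behind.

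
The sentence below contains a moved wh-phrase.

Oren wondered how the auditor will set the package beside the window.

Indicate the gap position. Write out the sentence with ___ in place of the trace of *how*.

Oren wondered how the auditor will set the package beside the window ___.

Before movement: The auditor will set the package beside the window how.
The filler 'how' is interpreted as the manner adjunct. The gap is right after 'window'.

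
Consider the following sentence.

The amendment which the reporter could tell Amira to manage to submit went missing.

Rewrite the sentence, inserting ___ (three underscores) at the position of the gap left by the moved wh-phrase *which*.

The amendment which the reporter could tell Amira to manage to submit ___ went missing.

The filler 'which' is interpreted as the direct object of 'submit'. The gap is right after 'submit'.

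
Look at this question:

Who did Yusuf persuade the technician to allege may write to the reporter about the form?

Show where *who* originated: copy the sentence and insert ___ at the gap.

Pre-movement form: Yusuf did persuade the technician to allege who may write to the reporter about the form.
The filler 'who' is interpreted as the subject of the clause embedded under 'allege'. The gap is right after 'allege'.

Who did Yusuf persuade the technician to allege ___ may write to the reporter about the form?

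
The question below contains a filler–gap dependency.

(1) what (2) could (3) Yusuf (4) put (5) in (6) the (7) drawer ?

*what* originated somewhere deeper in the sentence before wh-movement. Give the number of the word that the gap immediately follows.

4

Before movement: Yusuf could put what in the drawer.
The filler 'what' is interpreted as the direct object of 'put'. It moves to the left edge, and the trace sits right after 'put':
What could Yusuf put ___ in the drawer?
'put' is word 4.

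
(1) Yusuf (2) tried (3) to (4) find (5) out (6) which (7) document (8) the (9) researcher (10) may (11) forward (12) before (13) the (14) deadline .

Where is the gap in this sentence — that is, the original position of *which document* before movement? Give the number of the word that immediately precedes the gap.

Pre-movement form: The researcher may forward which document before the deadline.
'which document' is the direct object of 'forward'. Fronting leaves a gap immediately after 'forward':
Yusuf tried to find out which document the researcher may forward ___ before the deadline.
'forward' is word 11.

11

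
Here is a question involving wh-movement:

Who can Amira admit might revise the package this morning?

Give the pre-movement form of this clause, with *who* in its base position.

'who' is the subject of the clause embedded under 'admit'. Fronting leaves a gap immediately after 'admit':
Who can Amira admit ___ might revise the package this morning?

Amira can admit who might revise the package this morning.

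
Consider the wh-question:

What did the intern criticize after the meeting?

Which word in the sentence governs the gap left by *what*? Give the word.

criticize

In situ: The intern did criticize what after the meeting.
The filler 'what' is interpreted as the direct object of 'criticize'. It moves to the left edge, and the trace sits right after 'criticize':
What did the intern criticize ___ after the meeting?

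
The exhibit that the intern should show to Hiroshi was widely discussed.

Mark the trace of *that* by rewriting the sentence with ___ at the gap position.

The exhibit that the intern should show ___ to Hiroshi was widely discussed.

'that' is the direct object of 'show'. The gap is right after 'show'.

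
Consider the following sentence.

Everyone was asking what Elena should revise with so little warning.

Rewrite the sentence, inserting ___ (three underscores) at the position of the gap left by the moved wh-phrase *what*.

Everyone was asking what Elena should revise ___ with so little warning.

Pre-movement form: Elena should revise what with so little warning.
'what' functions as the direct object of 'revise'. The gap is right after 'revise'.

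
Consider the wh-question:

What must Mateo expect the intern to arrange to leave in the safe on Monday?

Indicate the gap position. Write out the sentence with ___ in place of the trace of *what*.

What must Mateo expect the intern to arrange to leave ___ in the safe on Monday?

In situ: Mateo must expect the intern to arrange to leave what in the safe on Monday.
'what' is the direct object of 'leave'. The gap is right after 'leave'.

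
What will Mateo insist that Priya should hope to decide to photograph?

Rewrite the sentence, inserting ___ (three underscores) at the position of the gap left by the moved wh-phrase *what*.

Underlying clause: Mateo will insist that Priya should hope to decide to photograph what.
'what' functions as the direct object of 'photograph'. The gap is right after 'photograph'.

What will Mateo insist that Priya should hope to decide to photograph ___?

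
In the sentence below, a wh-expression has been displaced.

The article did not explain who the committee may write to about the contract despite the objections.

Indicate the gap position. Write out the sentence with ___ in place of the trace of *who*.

The article did not explain who the committee may write to ___ about the contract despite the objections.

In situ: The committee may write to who about the contract despite the objections.
'who' functions as the object of the preposition 'to'. The gap is right after 'to'.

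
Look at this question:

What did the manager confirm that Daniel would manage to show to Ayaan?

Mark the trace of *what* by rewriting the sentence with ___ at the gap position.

What did the manager confirm that Daniel would manage to show ___ to Ayaan?

In situ: The manager did confirm that Daniel would manage to show what to Ayaan.
'what' functions as the direct object of 'show'. The gap is right after 'show'.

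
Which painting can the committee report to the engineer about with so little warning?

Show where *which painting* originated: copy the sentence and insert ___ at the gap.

Which painting can the committee report to the engineer about ___ with so little warning?

Underlying clause: The committee can report to the engineer about which painting with so little warning.
'which painting' functions as the object of the preposition 'about'. The gap is right after 'about'.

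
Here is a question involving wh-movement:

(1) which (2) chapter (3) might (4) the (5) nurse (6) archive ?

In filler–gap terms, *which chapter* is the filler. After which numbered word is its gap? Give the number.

In situ: The nurse might archive which chapter.
The filler 'which chapter' is interpreted as the direct object of 'archive'. Fronting leaves a gap immediately after 'archive':
Which chapter might the nurse archive ___?
'archive' is word 6.

6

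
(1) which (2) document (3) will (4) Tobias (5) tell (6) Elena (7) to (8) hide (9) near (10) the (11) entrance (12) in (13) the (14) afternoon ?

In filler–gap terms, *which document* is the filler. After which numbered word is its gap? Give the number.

8

Pre-movement form: Tobias will tell Elena to hide which document near the entrance in the afternoon.
The filler 'which document' is interpreted as the direct object of 'hide'. It moves to the left edge, and the trace sits right after 'hide':
Which document will Tobias tell Elena to hide ___ near the entrance in the afternoon?
'hide' is word 8.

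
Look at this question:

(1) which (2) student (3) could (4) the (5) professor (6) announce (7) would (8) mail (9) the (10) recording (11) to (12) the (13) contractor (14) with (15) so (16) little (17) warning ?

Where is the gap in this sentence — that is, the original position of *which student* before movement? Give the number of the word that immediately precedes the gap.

6

Pre-movement form: The professor could announce which student would mail the recording to the contractor with so little warning.
'which student' is the subject of the clause embedded under 'announce'. It moves to the left edge, and the trace sits right after 'announce':
Which student could the professor announce ___ would mail the recording to the contractor with so little warning?
'announce' is word 6.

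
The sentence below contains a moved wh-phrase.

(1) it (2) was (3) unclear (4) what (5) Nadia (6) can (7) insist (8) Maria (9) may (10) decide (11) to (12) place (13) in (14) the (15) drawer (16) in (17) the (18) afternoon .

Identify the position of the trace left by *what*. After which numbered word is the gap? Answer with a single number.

Underlying clause: Nadia can insist Maria may decide to place what in the drawer in the afternoon.
'what' functions as the direct object of 'place'. Wh-movement fronts it, leaving a gap right after 'place':
It was unclear what Nadia can insist Maria may decide to place ___ in the drawer in the afternoon.
'place' is word 12.

12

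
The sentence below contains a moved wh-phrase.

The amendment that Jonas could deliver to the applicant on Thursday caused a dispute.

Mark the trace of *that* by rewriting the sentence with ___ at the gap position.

The amendment that Jonas could deliver ___ to the applicant on Thursday caused a dispute.

'that' functions as the direct object of 'deliver'. The gap is right after 'deliver'.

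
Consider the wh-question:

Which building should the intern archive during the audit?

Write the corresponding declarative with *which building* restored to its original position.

'which building' is the direct object of 'archive'. It moves to the left edge, and the trace sits right after 'archive':
Which building should the intern archive ___ during the audit?

The intern should archive which building during the audit.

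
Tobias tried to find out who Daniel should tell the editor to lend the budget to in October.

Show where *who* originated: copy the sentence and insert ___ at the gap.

Before movement: Daniel should tell the editor to lend the budget to who in October.
'who' functions as the object of the preposition 'to' (recipient of 'lend'). The gap is right after 'to'.

Tobias tried to find out who Daniel should tell the editor to lend the budget to ___ in October.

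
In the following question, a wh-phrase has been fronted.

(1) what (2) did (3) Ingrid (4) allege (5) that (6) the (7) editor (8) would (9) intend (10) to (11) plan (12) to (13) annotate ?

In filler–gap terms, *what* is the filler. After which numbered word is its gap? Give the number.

13

Pre-movement form: Ingrid did allege that the editor would intend to plan to annotate what.
'what' functions as the direct object of 'annotate'. Wh-movement fronts it, leaving a gap right after 'annotate':
What did Ingrid allege that the editor would intend to plan to annotate ___?
'annotate' is word 13.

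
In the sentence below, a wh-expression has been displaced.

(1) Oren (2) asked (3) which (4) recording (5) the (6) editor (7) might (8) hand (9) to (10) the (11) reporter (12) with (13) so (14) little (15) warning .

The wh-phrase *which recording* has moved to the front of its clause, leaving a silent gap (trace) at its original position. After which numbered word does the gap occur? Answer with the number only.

Underlying clause: The editor might hand which recording to the reporter with so little warning.
The filler 'which recording' is interpreted as the direct object of 'hand'. Wh-movement fronts it, leaving a gap right after 'hand':
Oren asked which recording the editor might hand ___ to the reporter with so little warning.
'hand' is word 8.

8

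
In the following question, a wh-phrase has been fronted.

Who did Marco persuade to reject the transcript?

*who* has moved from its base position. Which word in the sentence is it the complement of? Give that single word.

persuade

Pre-movement form: Marco did persuade who to reject the transcript.
'who' is the direct object of 'persuade'. Fronting leaves a gap immediately after 'persuade':
Who did Marco persuade ___ to reject the transcript?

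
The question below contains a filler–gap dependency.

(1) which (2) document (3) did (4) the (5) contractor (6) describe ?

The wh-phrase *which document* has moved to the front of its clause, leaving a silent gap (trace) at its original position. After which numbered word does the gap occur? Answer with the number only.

6

Pre-movement form: The contractor did describe which document.
'which document' functions as the direct object of 'describe'. Wh-movement fronts it, leaving a gap right after 'describe':
Which document did the contractor describe ___?
'describe' is word 6.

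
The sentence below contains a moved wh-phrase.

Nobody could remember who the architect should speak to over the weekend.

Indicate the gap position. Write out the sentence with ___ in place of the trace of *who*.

Nobody could remember who the architect should speak to ___ over the weekend.

Before movement: The architect should speak to who over the weekend.
'who' is the object of the preposition 'to'. The gap is right after 'to'.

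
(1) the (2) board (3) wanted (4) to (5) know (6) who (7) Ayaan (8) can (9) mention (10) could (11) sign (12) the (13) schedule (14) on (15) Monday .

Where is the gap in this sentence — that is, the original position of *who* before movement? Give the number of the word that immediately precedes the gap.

9

Underlying clause: Ayaan can mention who could sign the schedule on Monday.
'who' functions as the subject of the clause embedded under 'mention'. It moves to the left edge, and the trace sits right after 'mention':
The board wanted to know who Ayaan can mention ___ could sign the schedule on Monday.
'mention' is word 9.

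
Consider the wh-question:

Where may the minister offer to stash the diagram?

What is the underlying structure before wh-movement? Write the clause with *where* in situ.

'where' functions as the locative complement of 'stash'. Fronting leaves a gap immediately after 'diagram':
Where may the minister offer to stash the diagram ___?

The minister may offer to stash the diagram where.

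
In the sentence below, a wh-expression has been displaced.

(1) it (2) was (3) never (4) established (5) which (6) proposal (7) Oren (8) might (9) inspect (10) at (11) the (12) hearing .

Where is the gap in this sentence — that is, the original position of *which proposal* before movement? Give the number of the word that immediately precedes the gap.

9

In situ: Oren might inspect which proposal at the hearing.
'which proposal' functions as the direct object of 'inspect'. Fronting leaves a gap immediately after 'inspect':
It was never established which proposal Oren might inspect ___ at the hearing.
'inspect' is word 9.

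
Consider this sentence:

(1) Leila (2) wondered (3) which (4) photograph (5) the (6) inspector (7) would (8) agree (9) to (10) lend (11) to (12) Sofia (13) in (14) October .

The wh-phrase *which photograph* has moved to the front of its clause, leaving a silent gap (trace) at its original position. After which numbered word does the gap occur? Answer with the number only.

10

In situ: The inspector would agree to lend which photograph to Sofia in October.
The filler 'which photograph' is interpreted as the direct object of 'lend'. Wh-movement fronts it, leaving a gap right after 'lend':
Leila wondered which photograph the inspector would agree to lend ___ to Sofia in October.
'lend' is word 10.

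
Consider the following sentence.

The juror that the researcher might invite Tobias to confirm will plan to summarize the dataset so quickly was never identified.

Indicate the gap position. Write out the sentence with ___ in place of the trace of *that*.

The juror that the researcher might invite Tobias to confirm ___ will plan to summarize the dataset so quickly was never identified.

The filler 'that' is interpreted as the subject of the clause embedded under 'confirm'. The gap is right after 'confirm'.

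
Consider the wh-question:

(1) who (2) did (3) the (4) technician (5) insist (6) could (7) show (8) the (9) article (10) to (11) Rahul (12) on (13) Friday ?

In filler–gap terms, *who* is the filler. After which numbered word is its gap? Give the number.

Underlying clause: The technician did insist who could show the article to Rahul on Friday.
'who' is the subject of the clause embedded under 'insist'. Fronting leaves a gap immediately after 'insist':
Who did the technician insist ___ could show the article to Rahul on Friday?
'insist' is word 5.

5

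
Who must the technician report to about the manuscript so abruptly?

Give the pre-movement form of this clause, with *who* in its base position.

'who' functions as the object of the preposition 'to'. Wh-movement fronts it, leaving a gap right after 'to':
Who must the technician report to ___ about the manuscript so abruptly?

The technician must report to who about the manuscript so abruptly.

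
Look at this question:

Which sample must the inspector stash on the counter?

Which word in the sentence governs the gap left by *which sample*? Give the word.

In situ: The inspector must stash which sample on the counter.
'which sample' functions as the direct object of 'stash'. Fronting leaves a gap immediately after 'stash':
Which sample must the inspector stash ___ on the counter?

stash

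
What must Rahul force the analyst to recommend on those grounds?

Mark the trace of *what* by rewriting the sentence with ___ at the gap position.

Underlying clause: Rahul must force the analyst to recommend what on those grounds.
'what' functions as the direct object of 'recommend'. The gap is right after 'recommend'.

What must Rahul force the analyst to recommend ___ on those grounds?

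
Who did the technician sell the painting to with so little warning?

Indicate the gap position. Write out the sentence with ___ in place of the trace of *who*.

In situ: The technician did sell the painting to who with so little warning.
'who' is the object of the preposition 'to' (recipient of 'sell'). The gap is right after 'to'.

Who did the technician sell the painting to ___ with so little warning?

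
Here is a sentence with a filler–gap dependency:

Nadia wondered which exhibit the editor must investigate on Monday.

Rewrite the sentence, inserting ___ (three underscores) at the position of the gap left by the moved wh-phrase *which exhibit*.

Before movement: The editor must investigate which exhibit on Monday.
'which exhibit' is the direct object of 'investigate'. The gap is right after 'investigate'.

Nadia wondered which exhibit the editor must investigate ___ on Monday.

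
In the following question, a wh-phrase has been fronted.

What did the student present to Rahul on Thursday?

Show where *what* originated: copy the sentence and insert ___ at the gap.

What did the student present ___ to Rahul on Thursday?

Pre-movement form: The student did present what to Rahul on Thursday.
The filler 'what' is interpreted as the direct object of 'present'. The gap is right after 'present'.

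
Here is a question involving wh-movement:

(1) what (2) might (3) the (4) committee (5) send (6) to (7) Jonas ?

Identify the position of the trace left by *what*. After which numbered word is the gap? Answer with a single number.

5

Pre-movement form: The committee might send what to Jonas.
The filler 'what' is interpreted as the direct object of 'send'. Fronting leaves a gap immediately after 'send':
What might the committee send ___ to Jonas?
'send' is word 5.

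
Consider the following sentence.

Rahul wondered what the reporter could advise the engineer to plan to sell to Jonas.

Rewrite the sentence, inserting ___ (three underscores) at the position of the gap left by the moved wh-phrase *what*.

Rahul wondered what the reporter could advise the engineer to plan to sell ___ to Jonas.

Pre-movement form: The reporter could advise the engineer to plan to sell what to Jonas.
The filler 'what' is interpreted as the direct object of 'sell'. The gap is right after 'sell'.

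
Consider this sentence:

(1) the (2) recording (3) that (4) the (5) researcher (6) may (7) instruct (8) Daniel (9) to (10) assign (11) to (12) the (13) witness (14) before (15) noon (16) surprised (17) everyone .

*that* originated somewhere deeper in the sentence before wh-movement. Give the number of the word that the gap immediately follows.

10

The filler 'that' is interpreted as the direct object of 'assign'. Fronting leaves a gap immediately after 'assign':
The recording that the researcher may instruct Daniel to assign ___ to the witness before noon surprised everyone.
'assign' is word 10.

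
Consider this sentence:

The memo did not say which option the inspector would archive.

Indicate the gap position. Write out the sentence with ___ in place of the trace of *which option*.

Before movement: The inspector would archive which option.
'which option' is the direct object of 'archive'. The gap is right after 'archive'.

The memo did not say which option the inspector would archive ___.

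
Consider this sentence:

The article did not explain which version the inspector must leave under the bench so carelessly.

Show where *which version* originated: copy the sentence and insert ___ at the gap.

Pre-movement form: The inspector must leave which version under the bench so carelessly.
'which version' functions as the direct object of 'leave'. The gap is right after 'leave'.

The article did not explain which version the inspector must leave ___ under the bench so carelessly.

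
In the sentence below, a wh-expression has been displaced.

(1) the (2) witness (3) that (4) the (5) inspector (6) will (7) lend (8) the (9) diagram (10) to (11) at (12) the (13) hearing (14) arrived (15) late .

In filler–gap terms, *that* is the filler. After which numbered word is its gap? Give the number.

10

The filler 'that' is interpreted as the object of the preposition 'to' (recipient of 'lend'). Wh-movement fronts it, leaving a gap right after 'to':
The witness that the inspector will lend the diagram to ___ at the hearing arrived late.
'to' is word 10.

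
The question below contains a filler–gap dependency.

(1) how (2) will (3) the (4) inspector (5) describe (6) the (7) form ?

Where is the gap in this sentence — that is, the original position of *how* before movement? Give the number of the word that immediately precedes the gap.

Pre-movement form: The inspector will describe the form how.
'how' functions as the manner adjunct. Fronting leaves a gap immediately after 'form':
How will the inspector describe the form ___?
'form' is word 7.

7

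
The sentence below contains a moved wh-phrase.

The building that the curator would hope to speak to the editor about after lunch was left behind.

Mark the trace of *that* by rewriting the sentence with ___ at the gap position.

'that' functions as the object of the preposition 'about'. The gap is right after 'about'.

The building that the curator would hope to speak to the editor about ___ after lunch was left behind.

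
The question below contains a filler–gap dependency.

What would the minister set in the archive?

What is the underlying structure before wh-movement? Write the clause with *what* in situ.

The minister would set what in the archive.

'what' is the direct object of 'set'. It moves to the left edge, and the trace sits right after 'set':
What would the minister set ___ in the archive?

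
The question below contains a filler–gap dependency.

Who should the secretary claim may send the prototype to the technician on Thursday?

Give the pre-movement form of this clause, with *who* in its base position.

'who' functions as the subject of the clause embedded under 'claim'. Fronting leaves a gap immediately after 'claim':
Who should the secretary claim ___ may send the prototype to the technician on Thursday?

The secretary should claim who may send the prototype to the technician on Thursday.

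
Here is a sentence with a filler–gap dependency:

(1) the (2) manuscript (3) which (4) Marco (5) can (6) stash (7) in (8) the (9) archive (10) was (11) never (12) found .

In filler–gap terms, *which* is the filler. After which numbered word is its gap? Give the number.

'which' is the direct object of 'stash'. It moves to the left edge, and the trace sits right after 'stash':
The manuscript which Marco can stash ___ in the archive was never found.
'stash' is word 6.

6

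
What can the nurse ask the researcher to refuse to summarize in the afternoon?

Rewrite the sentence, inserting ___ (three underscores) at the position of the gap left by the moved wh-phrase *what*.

What can the nurse ask the researcher to refuse to summarize ___ in the afternoon?

Underlying clause: The nurse can ask the researcher to refuse to summarize what in the afternoon.
The filler 'what' is interpreted as the direct object of 'summarize'. The gap is right after 'summarize'.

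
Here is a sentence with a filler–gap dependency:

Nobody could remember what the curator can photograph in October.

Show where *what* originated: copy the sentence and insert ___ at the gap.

Nobody could remember what the curator can photograph ___ in October.

In situ: The curator can photograph what in October.
The filler 'what' is interpreted as the direct object of 'photograph'. The gap is right after 'photograph'.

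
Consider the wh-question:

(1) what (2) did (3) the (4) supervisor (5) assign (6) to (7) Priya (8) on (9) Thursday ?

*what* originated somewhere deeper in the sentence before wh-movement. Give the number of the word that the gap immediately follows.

Before movement: The supervisor did assign what to Priya on Thursday.
The filler 'what' is interpreted as the direct object of 'assign'. Fronting leaves a gap immediately after 'assign':
What did the supervisor assign ___ to Priya on Thursday?
'assign' is word 5.

5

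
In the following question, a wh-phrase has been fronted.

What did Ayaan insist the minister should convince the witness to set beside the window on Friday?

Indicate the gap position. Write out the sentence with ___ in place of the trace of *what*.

In situ: Ayaan did insist the minister should convince the witness to set what beside the window on Friday.
'what' functions as the direct object of 'set'. The gap is right after 'set'.

What did Ayaan insist the minister should convince the witness to set ___ beside the window on Friday?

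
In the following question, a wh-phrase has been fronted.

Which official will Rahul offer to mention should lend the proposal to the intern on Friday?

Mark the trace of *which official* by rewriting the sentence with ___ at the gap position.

In situ: Rahul will offer to mention which official should lend the proposal to the intern on Friday.
The filler 'which official' is interpreted as the subject of the clause embedded under 'mention'. The gap is right after 'mention'.

Which official will Rahul offer to mention ___ should lend the proposal to the intern on Friday?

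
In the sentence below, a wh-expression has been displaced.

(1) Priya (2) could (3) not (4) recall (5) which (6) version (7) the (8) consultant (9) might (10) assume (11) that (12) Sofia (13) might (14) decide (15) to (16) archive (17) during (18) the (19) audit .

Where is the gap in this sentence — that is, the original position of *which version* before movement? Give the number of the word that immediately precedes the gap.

Before movement: The consultant might assume that Sofia might decide to archive which version during the audit.
'which version' is the direct object of 'archive'. Fronting leaves a gap immediately after 'archive':
Priya could not recall which version the consultant might assume that Sofia might decide to archive ___ during the audit.
'archive' is word 16.

16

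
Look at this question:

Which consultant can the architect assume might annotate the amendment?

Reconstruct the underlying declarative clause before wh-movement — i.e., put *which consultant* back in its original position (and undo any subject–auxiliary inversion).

The architect can assume which consultant might annotate the amendment.

'which consultant' functions as the subject of the clause embedded under 'assume'. Wh-movement fronts it, leaving a gap right after 'assume':
Which consultant can the architect assume ___ might annotate the amendment?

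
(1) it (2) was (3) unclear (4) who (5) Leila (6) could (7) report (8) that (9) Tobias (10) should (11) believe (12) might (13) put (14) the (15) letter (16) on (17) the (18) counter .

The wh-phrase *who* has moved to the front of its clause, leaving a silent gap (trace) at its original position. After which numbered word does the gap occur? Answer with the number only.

11

Before movement: Leila could report that Tobias should believe who might put the letter on the counter.
'who' is the subject of the clause embedded under 'believe'. Wh-movement fronts it, leaving a gap right after 'believe':
It was unclear who Leila could report that Tobias should believe ___ might put the letter on the counter.
'believe' is word 11.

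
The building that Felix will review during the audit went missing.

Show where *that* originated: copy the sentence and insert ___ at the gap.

The filler 'that' is interpreted as the direct object of 'review'. The gap is right after 'review'.

The building that Felix will review ___ during the audit went missing.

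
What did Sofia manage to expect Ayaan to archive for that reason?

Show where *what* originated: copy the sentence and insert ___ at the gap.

What did Sofia manage to expect Ayaan to archive ___ for that reason?

Underlying clause: Sofia did manage to expect Ayaan to archive what for that reason.
'what' is the direct object of 'archive'. The gap is right after 'archive'.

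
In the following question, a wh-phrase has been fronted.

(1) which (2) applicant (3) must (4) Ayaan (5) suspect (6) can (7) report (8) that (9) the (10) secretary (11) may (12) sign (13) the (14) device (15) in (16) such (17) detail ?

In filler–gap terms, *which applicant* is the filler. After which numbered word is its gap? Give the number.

In situ: Ayaan must suspect which applicant can report that the secretary may sign the device in such detail.
'which applicant' functions as the subject of the clause embedded under 'suspect'. Wh-movement fronts it, leaving a gap right after 'suspect':
Which applicant must Ayaan suspect ___ can report that the secretary may sign the device in such detail?
'suspect' is word 5.

5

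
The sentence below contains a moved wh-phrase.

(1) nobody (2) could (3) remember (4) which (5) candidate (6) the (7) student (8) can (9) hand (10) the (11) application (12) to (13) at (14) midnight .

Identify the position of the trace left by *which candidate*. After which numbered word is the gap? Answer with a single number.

In situ: The student can hand the application to which candidate at midnight.
'which candidate' functions as the object of the preposition 'to' (recipient of 'hand'). Wh-movement fronts it, leaving a gap right after 'to':
Nobody could remember which candidate the student can hand the application to ___ at midnight.
'to' is word 12.

12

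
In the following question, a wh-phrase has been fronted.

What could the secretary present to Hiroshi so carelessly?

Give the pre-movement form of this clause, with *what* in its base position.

The secretary could present what to Hiroshi so carelessly.

'what' functions as the direct object of 'present'. Wh-movement fronts it, leaving a gap right after 'present':
What could the secretary present ___ to Hiroshi so carelessly?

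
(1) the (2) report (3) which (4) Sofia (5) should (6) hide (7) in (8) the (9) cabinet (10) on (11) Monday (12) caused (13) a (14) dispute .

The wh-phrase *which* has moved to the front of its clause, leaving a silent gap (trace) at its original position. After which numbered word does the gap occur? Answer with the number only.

'which' functions as the direct object of 'hide'. It moves to the left edge, and the trace sits right after 'hide':
The report which Sofia should hide ___ in the cabinet on Monday caused a dispute.
'hide' is word 6.

6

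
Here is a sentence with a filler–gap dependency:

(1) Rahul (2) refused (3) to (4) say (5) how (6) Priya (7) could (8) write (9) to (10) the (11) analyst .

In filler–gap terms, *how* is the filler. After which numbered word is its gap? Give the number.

11

Before movement: Priya could write to the analyst how.
'how' functions as the manner adjunct. Wh-movement fronts it, leaving a gap right after 'analyst':
Rahul refused to say how Priya could write to the analyst ___.
'analyst' is word 11.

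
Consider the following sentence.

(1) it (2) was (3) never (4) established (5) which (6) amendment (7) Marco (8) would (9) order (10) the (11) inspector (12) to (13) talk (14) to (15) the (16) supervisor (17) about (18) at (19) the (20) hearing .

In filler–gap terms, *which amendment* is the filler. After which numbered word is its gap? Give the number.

17

Pre-movement form: Marco would order the inspector to talk to the supervisor about which amendment at the hearing.
The filler 'which amendment' is interpreted as the object of the preposition 'about'. Fronting leaves a gap immediately after 'about':
It was never established which amendment Marco would order the inspector to talk to the supervisor about ___ at the hearing.
'about' is word 17.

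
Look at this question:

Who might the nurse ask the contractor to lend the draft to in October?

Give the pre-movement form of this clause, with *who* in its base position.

The filler 'who' is interpreted as the object of the preposition 'to' (recipient of 'lend'). It moves to the left edge, and the trace sits right after 'to':
Who might the nurse ask the contractor to lend the draft to ___ in October?

The nurse might ask the contractor to lend the draft to who in October.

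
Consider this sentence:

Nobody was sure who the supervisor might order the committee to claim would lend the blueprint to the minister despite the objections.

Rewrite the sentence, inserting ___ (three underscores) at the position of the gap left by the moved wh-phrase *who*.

In situ: The supervisor might order the committee to claim who would lend the blueprint to the minister despite the objections.
The filler 'who' is interpreted as the subject of the clause embedded under 'claim'. The gap is right after 'claim'.

Nobody was sure who the supervisor might order the committee to claim ___ would lend the blueprint to the minister despite the objections.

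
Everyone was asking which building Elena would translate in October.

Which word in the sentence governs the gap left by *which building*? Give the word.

translate

In situ: Elena would translate which building in October.
'which building' functions as the direct object of 'translate'. Wh-movement fronts it, leaving a gap right after 'translate':
Everyone was asking which building Elena would translate ___ in October.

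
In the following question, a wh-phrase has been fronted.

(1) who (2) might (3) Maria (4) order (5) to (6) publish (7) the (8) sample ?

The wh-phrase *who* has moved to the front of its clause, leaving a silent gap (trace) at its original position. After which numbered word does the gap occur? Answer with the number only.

Pre-movement form: Maria might order who to publish the sample.
'who' functions as the direct object of 'order'. It moves to the left edge, and the trace sits right after 'order':
Who might Maria order ___ to publish the sample?
'order' is word 4.

4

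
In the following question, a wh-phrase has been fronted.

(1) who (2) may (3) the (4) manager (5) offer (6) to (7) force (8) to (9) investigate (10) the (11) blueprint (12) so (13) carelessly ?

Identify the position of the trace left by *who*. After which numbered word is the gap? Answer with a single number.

7

Before movement: The manager may offer to force who to investigate the blueprint so carelessly.
'who' functions as the direct object of 'force'. Wh-movement fronts it, leaving a gap right after 'force':
Who may the manager offer to force ___ to investigate the blueprint so carelessly?
'force' is word 7.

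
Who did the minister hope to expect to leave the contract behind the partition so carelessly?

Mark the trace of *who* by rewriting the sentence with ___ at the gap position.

Who did the minister hope to expect ___ to leave the contract behind the partition so carelessly?

In situ: The minister did hope to expect who to leave the contract behind the partition so carelessly.
'who' functions as the direct object of 'expect'. The gap is right after 'expect'.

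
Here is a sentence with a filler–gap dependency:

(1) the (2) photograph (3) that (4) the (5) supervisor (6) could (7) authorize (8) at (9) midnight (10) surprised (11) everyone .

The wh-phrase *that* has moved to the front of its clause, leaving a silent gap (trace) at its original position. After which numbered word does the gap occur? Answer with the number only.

'that' functions as the direct object of 'authorize'. It moves to the left edge, and the trace sits right after 'authorize':
The photograph that the supervisor could authorize ___ at midnight surprised everyone.
'authorize' is word 7.

7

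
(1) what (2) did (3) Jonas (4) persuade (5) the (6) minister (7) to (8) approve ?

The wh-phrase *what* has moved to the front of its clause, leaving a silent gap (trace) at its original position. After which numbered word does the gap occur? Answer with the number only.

Pre-movement form: Jonas did persuade the minister to approve what.
The filler 'what' is interpreted as the direct object of 'approve'. Wh-movement fronts it, leaving a gap right after 'approve':
What did Jonas persuade the minister to approve ___?
'approve' is word 8.

8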